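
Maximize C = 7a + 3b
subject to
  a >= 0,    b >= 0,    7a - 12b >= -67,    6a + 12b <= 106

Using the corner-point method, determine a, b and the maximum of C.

Extreme points and C = 7a + 3b:
  (0, 0) → C = 0
  (0, 67/12) → C = 67/4
  (53/3, 0) → C = 371/3
  (3, 22/3) → C = 43

At the optimal vertex, b = 0 and 6a + 12b = 106.
Solving simultaneously gives a = 53/3, b = 0.

a = 53/3, b = 0, maximum C = 371/3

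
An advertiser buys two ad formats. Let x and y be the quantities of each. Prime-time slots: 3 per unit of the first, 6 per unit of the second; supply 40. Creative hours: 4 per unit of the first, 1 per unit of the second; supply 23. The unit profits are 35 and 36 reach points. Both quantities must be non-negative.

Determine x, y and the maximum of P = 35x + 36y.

Corner points and P = 35x + 36y:
  (0, 0) → P = 0
  (0, 20/3) → P = 240
  (23/4, 0) → P = 805/4
  (14/3, 13/3) → P = 958/3

The optimum lies where 3x + 6y = 40 and 4x + y = 23.
Solving simultaneously gives x = 14/3, y = 13/3.

x = 14/3, y = 13/3, maximum P = 958/3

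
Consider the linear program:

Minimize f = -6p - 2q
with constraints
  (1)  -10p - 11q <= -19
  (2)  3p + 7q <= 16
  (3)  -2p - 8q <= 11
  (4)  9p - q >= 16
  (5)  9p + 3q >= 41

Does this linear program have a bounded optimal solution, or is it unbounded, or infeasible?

bounded optimum

Corner points and f = -6p - 2q:
  (41/2, -13/2) → f = -110
  (239/54, 7/18) → f = -82/3
  (361/66, -181/66) → f = -82/3
The feasible region has finitely many vertices and no improving ray; the minimum is -110 at (41/2, -13/2).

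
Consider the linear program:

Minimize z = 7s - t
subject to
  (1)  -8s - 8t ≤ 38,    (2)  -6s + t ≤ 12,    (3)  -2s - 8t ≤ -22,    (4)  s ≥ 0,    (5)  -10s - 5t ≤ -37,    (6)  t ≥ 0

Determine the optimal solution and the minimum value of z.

Extreme points and z = 7s - t:
  (0, 12) → z = -12
  (93/35, 73/35) → z = 578/35
  (11, 0) → z = 77
  (0, 37/5) → z = -37/5
The feasible region is unbounded (it extends along (1, 0), (1, 6)), but z strictly increases along every unbounded feasible direction, so there is no improving ray and the minimum is attained at a vertex.

s = 0, t = 12, minimum z = -12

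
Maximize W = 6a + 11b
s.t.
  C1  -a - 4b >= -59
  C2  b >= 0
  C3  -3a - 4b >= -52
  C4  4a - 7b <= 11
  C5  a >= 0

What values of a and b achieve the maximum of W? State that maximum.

a = 0, b = 13, maximum W = 143

Feasible corners and W = 6a + 11b:
  (11/4, 0) → W = 33/2
  (0, 0) → W = 0
  (408/37, 175/37) → W = 4373/37
  (0, 13) → W = 143

The binding constraints are -3a - 4b = -52 and a = 0.
Solving simultaneously gives a = 0, b = 13.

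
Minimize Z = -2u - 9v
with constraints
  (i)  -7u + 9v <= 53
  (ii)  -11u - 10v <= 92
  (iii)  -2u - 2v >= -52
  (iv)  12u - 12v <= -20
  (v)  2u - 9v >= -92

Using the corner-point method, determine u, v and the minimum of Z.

Feasible corners and Z = -2u - 9v:
  (-1358/169, -61/169) → Z = 3265/169
  (39/5, 538/45) → Z = -616/5
  (-326/63, -221/63) → Z = 2641/63
  (11, 38/3) → Z = -136

u = 11, v = 38/3, minimum Z = -136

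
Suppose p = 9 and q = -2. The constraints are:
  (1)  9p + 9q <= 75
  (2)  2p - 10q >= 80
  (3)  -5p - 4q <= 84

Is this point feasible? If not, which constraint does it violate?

Constraint (2): 2p - 10q = 38, which is not ≥ 80. All other constraints are satisfied.

not feasible — violates (2)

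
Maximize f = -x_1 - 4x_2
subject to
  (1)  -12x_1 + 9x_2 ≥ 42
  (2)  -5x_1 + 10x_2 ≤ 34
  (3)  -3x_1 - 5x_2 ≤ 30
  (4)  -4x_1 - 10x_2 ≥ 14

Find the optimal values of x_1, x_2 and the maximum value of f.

Vertices and f = -x_1 - 4x_2:
  (-160/29, -78/29) → f = 472/29
  (-7/2, 0) → f = 7/2
  (-94/11, -48/55) → f = 662/55
  (-16/3, 11/15) → f = 12/5

The optimum lies where -12x_1 + 9x_2 = 42 and -3x_1 - 5x_2 = 30.
Solving simultaneously gives x_1 = -160/29, x_2 = -78/29.

x_1 = -160/29, x_2 = -78/29, maximum f = 472/29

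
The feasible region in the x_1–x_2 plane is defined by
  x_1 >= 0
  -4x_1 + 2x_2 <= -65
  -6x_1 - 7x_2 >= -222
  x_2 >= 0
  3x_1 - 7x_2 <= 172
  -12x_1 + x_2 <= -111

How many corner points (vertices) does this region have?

Of the 15 pairwise boundary intersections, those satisfying every inequality are:
  (899/40, 249/20)
  (65/4, 0)
  (37, 0)

3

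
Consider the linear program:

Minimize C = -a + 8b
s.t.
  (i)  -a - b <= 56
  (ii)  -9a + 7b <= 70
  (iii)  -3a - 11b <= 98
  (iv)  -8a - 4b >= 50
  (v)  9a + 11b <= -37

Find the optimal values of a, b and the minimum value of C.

Vertices and C = -a + 8b:
  (-182/15, -28/5) → C = -98/3
  (-315/46, 55/46) → C = 755/46
  (-79/38, -317/38) → C = -2457/38

The binding constraints are -3a - 11b = 98 and -8a - 4b = 50.
Solving simultaneously gives a = -79/38, b = -317/38.

a = -79/38, b = -317/38, minimum C = -2457/38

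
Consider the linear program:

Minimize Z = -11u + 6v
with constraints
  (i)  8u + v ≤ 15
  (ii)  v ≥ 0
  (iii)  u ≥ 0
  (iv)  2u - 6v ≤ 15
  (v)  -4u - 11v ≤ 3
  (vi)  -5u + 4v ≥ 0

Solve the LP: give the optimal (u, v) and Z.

u = 60/37, v = 75/37, minimum Z = -210/37

Corner points and Z = -11u + 6v:
  (0, 15) → Z = 90
  (60/37, 75/37) → Z = -210/37
  (0, 0) → Z = 0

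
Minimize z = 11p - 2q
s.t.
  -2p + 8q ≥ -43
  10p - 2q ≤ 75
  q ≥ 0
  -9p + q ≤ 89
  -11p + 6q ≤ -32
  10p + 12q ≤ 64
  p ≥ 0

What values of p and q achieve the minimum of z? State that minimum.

p = 32/11, q = 0, minimum z = 32

Corner points and z = 11p - 2q:
  (32/11, 0) → z = 32
  (32/5, 0) → z = 352/5
  (4, 2) → z = 40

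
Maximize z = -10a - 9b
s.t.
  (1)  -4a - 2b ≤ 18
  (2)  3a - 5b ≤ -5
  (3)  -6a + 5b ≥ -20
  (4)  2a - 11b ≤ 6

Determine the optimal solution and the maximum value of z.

a = -31/8, b = -5/4, maximum z = 50

Extreme points and z = -10a - 9b:
  (-31/8, -5/4) → z = 50
  (25/3, 6) → z = -412/3
  (-85/23, -28/23) → z = 1102/23
The feasible region is unbounded (it extends along (-1, 2), (5, 6)), but z strictly decreases along every unbounded feasible direction, so there is no improving ray and the maximum is attained at a vertex.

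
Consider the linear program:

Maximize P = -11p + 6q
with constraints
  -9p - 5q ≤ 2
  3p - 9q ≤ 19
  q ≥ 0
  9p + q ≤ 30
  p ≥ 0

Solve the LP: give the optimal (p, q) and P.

Extreme points and P = -11p + 6q:
  (10/3, 0) → P = -110/3
  (0, 0) → P = 0
  (0, 30) → P = 180

At the optimal vertex, 9p + q = 30 and p = 0.
Solving simultaneously gives p = 0, q = 30.

p = 0, q = 30, maximum P = 180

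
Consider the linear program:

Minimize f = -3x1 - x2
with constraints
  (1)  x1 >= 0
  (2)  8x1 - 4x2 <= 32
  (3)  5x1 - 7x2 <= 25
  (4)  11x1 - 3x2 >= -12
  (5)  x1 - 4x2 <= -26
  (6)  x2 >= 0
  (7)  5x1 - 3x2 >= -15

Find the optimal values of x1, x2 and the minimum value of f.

x1 = 39, x2 = 70, minimum f = -187

Vertices and f = -3x1 - x2:
  (58/7, 60/7) → f = -234/7
  (39, 70) → f = -187
  (18/17, 115/17) → f = -169/17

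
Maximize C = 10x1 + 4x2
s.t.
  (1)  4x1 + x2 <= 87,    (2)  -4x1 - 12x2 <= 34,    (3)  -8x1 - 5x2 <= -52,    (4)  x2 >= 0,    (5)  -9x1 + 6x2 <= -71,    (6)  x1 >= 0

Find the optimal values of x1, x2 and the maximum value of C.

x1 = 593/33, x2 = 499/33, maximum C = 2642/11

Extreme points and C = 10x1 + 4x2:
  (87/4, 0) → C = 435/2
  (593/33, 499/33) → C = 2642/11
  (71/9, 0) → C = 710/9

The optimum lies where 4x1 + x2 = 87 and -9x1 + 6x2 = -71.
Solving simultaneously gives x1 = 593/33, x2 = 499/33.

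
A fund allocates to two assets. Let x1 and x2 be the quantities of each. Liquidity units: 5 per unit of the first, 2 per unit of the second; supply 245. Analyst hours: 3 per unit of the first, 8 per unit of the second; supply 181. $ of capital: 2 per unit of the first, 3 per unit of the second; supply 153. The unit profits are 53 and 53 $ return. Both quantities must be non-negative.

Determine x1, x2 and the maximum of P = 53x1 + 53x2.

Vertices and P = 53x1 + 53x2:
  (0, 0) → P = 0
  (0, 181/8) → P = 9593/8
  (49, 0) → P = 2597
  (47, 5) → P = 2756

x1 = 47, x2 = 5, maximum P = 2756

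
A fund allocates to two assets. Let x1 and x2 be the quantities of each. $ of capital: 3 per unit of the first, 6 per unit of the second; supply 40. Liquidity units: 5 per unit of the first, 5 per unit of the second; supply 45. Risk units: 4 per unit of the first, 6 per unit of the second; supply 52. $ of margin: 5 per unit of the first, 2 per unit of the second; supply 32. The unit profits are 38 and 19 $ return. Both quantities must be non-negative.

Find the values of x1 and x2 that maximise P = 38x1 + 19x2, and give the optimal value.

x1 = 14/3, x2 = 13/3, maximum P = 779/3

The optimum lies where 3x1 + 6x2 = 40 and 5x1 + 5x2 = 45.
Solving simultaneously gives x1 = 14/3, x2 = 13/3.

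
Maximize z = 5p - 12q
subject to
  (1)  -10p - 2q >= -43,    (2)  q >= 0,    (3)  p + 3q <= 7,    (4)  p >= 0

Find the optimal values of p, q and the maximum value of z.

Vertices and z = 5p - 12q:
  (43/10, 0) → z = 43/2
  (115/28, 27/28) → z = 251/28
  (0, 0) → z = 0
  (0, 7/3) → z = -28

p = 43/10, q = 0, maximum z = 43/2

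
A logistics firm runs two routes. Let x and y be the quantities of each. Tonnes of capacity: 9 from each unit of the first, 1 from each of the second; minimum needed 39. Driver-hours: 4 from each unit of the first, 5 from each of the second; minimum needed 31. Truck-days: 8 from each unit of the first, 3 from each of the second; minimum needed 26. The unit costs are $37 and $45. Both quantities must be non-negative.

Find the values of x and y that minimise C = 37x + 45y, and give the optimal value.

Extreme points and C = 37x + 45y:
  (0, 39) → C = 1755
  (31/4, 0) → C = 1147/4
  (4, 3) → C = 283
The feasible region is unbounded (it extends along (0, 1), (1, 0)), but C strictly increases along every unbounded feasible direction, so there is no improving ray and the minimum is attained at a vertex.

x = 4, y = 3, minimum C = 283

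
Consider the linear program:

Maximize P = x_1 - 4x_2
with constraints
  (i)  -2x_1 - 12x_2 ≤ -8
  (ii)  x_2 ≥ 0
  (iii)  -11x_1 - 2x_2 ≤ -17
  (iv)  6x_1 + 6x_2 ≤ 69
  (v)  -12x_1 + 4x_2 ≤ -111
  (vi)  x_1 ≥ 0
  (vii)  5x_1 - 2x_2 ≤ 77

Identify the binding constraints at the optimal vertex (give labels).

(ii) and (iv)

Feasible corners and P = x_1 - 4x_2:
  (23/2, 0) → P = 23/2
  (37/4, 0) → P = 37/4
  (157/16, 27/16) → P = 49/16

The maximum is at (23/2, 0). Substituting into each constraint, equality holds for (ii) and (iv); the remaining constraints have slack.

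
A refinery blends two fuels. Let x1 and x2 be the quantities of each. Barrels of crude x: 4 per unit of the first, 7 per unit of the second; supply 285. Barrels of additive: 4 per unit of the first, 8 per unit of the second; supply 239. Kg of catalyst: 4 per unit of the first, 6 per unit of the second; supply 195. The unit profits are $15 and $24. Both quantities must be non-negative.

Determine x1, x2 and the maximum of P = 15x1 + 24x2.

x1 = 63/4, x2 = 22, maximum P = 3057/4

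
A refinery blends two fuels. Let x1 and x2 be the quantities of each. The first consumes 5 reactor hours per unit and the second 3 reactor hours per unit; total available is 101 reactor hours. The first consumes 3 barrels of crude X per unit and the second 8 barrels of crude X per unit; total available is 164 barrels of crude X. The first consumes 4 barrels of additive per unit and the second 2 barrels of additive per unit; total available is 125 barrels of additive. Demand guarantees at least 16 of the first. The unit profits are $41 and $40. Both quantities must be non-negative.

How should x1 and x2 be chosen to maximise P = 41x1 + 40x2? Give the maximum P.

x1 = 16, x2 = 7, maximum P = 936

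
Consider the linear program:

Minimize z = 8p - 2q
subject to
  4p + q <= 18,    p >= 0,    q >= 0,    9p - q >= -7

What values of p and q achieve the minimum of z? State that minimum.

Feasible corners and z = 8p - 2q:
  (9/2, 0) → z = 36
  (11/13, 190/13) → z = -292/13
  (0, 0) → z = 0
  (0, 7) → z = -14

The optimum lies where 4p + q = 18 and 9p - q = -7.
Solving simultaneously gives p = 11/13, q = 190/13.

p = 11/13, q = 190/13, minimum z = -292/13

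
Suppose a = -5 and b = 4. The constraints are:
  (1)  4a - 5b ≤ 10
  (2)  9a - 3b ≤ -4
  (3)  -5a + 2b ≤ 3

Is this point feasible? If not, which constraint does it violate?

not feasible — violates (3)

Constraint (3): -5a + 2b = 33, which is not ≤ 3. All other constraints are satisfied.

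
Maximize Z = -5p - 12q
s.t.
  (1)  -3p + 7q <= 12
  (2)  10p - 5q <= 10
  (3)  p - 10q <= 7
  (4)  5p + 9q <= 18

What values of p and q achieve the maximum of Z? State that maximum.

Corner points and Z = -5p - 12q:
  (-169/23, -33/23) → Z = 1241/23
  (9/31, 57/31) → Z = -729/31
  (13/19, -12/19) → Z = 79/19
  (36/23, 26/23) → Z = -492/23

p = -169/23, q = -33/23, maximum Z = 1241/23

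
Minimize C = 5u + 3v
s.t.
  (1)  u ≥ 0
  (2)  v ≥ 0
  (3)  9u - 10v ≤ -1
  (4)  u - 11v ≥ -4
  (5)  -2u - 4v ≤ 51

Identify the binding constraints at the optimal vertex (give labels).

(1) and (3)

Vertices and C = 5u + 3v:
  (0, 1/10) → C = 3/10
  (0, 4/11) → C = 12/11
  (29/89, 35/89) → C = 250/89

The minimum is at (0, 1/10). Substituting into each constraint, equality holds for (1) and (3); the remaining constraints have slack.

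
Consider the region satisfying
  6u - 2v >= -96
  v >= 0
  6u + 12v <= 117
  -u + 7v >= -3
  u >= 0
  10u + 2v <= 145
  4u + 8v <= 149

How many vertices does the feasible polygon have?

5

Of the 20 pairwise boundary intersections, those satisfying every inequality are:
  (3, 0)
  (0, 0)
  (0, 39/4)
  (251/18, 25/9)
  (1021/72, 115/72)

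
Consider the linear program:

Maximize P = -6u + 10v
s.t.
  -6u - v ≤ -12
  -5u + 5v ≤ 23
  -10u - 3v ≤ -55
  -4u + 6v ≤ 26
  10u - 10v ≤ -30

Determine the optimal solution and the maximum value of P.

Feasible corners and P = -6u + 10v:
  (7/2, 20/3) → P = 137/3
  (46/13, 85/13) → P = 574/13
  (4, 7) → P = 46

u = 4, v = 7, maximum P = 46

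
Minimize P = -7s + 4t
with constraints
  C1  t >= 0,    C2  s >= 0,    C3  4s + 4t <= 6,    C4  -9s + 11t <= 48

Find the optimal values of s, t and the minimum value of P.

At the optimal vertex, t = 0 and 4s + 4t = 6.
Solving simultaneously gives s = 3/2, t = 0.

s = 3/2, t = 0, minimum P = -21/2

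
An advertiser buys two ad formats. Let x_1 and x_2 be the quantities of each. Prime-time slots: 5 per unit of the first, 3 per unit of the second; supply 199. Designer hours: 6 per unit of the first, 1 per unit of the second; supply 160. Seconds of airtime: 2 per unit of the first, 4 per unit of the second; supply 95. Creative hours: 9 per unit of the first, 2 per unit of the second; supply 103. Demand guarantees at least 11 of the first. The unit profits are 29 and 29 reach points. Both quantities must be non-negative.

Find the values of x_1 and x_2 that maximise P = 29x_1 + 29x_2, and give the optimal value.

Vertices and P = 29x_1 + 29x_2:
  (103/9, 0) → P = 2987/9
  (11, 0) → P = 319
  (11, 2) → P = 377

x_1 = 11, x_2 = 2, maximum P = 377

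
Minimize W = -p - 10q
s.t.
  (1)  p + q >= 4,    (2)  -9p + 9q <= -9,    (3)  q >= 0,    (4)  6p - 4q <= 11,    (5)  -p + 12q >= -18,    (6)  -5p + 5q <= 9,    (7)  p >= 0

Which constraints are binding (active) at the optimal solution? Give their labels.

Extreme points and W = -p - 10q:
  (5/2, 3/2) → W = -35/2
  (27/10, 13/10) → W = -157/10
  (7/2, 5/2) → W = -57/2

The minimum is at (7/2, 5/2). Substituting into each constraint, equality holds for (2) and (4); the remaining constraints have slack.

(2) and (4)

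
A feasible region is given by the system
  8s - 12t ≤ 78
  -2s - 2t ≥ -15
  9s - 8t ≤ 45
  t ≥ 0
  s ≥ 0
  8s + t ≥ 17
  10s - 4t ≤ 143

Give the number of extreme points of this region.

4

Intersecting each pair of boundary lines and keeping only the points that satisfy every inequality leaves:
  (105/17, 45/34)
  (19/14, 43/7)
  (5, 0)
  (17/8, 0)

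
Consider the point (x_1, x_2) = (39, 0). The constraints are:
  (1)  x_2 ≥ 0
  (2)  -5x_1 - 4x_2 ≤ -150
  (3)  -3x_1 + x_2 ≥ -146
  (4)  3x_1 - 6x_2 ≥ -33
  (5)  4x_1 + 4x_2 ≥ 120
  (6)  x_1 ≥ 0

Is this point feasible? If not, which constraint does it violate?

(1): 0 ≥ 0 ✓
(2): -195 ≤ -150 ✓
(3): -117 ≥ -146 ✓
(4): 117 ≥ -33 ✓
(5): 156 ≥ 120 ✓
(6): 39 ≥ 0 ✓

feasible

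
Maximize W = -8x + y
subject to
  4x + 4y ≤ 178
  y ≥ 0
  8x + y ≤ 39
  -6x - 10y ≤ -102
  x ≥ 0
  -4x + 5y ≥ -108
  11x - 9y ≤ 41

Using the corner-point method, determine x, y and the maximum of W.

x = 0, y = 39, maximum W = 39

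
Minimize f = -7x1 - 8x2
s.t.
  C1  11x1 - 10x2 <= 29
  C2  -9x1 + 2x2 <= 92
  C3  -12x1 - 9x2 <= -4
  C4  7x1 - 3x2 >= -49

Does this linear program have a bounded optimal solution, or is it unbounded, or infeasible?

unbounded

From the feasible point (301/219, -304/219), moving in the direction (10, 11) keeps every constraint satisfied while f decreases without bound.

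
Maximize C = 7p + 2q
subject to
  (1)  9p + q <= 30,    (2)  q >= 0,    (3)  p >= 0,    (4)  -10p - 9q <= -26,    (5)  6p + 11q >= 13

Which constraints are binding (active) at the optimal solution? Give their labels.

(1) and (3)

Extreme points and C = 7p + 2q:
  (10/3, 0) → C = 70/3
  (0, 30) → C = 60
  (13/5, 0) → C = 91/5
  (0, 26/9) → C = 52/9

The maximum is at (0, 30). Substituting into each constraint, equality holds for (1) and (3); the remaining constraints have slack.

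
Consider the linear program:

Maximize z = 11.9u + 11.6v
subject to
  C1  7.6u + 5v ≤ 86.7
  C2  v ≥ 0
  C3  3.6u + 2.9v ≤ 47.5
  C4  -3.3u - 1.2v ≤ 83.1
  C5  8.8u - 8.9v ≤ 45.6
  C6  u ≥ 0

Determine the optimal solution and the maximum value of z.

u = 0, v = 475/29, maximum z = 190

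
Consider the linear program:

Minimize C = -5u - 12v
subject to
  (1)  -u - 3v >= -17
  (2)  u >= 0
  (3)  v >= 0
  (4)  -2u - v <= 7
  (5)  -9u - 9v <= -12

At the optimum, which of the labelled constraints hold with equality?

Corner points and C = -5u - 12v:
  (0, 17/3) → C = -68
  (17, 0) → C = -85
  (0, 4/3) → C = -16
  (4/3, 0) → C = -20/3

The minimum is at (17, 0). Substituting into each constraint, equality holds for (1) and (3); the remaining constraints have slack.

(1) and (3)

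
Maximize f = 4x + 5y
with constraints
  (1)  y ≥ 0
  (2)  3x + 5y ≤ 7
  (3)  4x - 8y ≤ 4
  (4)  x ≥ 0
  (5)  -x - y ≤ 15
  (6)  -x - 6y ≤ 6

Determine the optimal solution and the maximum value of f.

Corner points and f = 4x + 5y:
  (1, 0) → f = 4
  (0, 0) → f = 0
  (19/11, 4/11) → f = 96/11
  (0, 7/5) → f = 7

The binding constraints are 3x + 5y = 7 and 4x - 8y = 4.
Solving simultaneously gives x = 19/11, y = 4/11.

x = 19/11, y = 4/11, maximum f = 96/11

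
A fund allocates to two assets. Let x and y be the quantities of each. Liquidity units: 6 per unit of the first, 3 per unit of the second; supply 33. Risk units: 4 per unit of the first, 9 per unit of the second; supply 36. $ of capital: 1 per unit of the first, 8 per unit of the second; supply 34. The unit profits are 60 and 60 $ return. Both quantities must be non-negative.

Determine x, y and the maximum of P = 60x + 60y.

x = 9/2, y = 2, maximum P = 390

Vertices and P = 60x + 60y:
  (0, 0) → P = 0
  (0, 4) → P = 240
  (11/2, 0) → P = 330
  (9/2, 2) → P = 390

The optimum lies where 6x + 3y = 33 and 4x + 9y = 36.
Solving simultaneously gives x = 9/2, y = 2.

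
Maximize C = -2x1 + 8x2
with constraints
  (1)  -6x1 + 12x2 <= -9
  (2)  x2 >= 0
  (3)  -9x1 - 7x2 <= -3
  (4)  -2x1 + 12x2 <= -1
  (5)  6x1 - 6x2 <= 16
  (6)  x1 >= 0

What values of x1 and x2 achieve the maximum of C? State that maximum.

x1 = 2, x2 = 1/4, maximum C = -2

Vertices and C = -2x1 + 8x2:
  (3/2, 0) → C = -3
  (2, 1/4) → C = -2
  (8/3, 0) → C = -16/3
  (31/10, 13/30) → C = -41/15

At the optimal vertex, -6x1 + 12x2 = -9 and -2x1 + 12x2 = -1.
Solving simultaneously gives x1 = 2, x2 = 1/4.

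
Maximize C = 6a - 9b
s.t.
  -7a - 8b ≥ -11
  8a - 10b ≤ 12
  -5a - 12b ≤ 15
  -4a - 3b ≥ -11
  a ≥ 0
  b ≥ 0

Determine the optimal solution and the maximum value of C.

Vertices and C = 6a - 9b:
  (103/67, 2/67) → C = 600/67
  (0, 11/8) → C = -99/8
  (3/2, 0) → C = 9
  (0, 0) → C = 0

The optimum lies where 8a - 10b = 12 and b = 0.
Solving simultaneously gives a = 3/2, b = 0.

a = 3/2, b = 0, maximum C = 9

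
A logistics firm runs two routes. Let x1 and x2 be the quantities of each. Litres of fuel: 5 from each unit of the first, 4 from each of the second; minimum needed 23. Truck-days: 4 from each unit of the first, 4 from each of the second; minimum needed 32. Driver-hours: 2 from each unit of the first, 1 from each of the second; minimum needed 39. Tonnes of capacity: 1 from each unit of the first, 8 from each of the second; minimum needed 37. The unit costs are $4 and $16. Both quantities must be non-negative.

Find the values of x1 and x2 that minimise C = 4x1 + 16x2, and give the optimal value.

x1 = 55/3, x2 = 7/3, minimum C = 332/3

Vertices and C = 4x1 + 16x2:
  (0, 39) → C = 624
  (37, 0) → C = 148
  (55/3, 7/3) → C = 332/3
The feasible region is unbounded (it extends along (0, 1), (1, 0)), but C strictly increases along every unbounded feasible direction, so there is no improving ray and the minimum is attained at a vertex.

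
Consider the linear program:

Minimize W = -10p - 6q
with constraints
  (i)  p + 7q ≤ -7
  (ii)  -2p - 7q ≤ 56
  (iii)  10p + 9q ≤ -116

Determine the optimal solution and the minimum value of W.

p = -77/13, q = -82/13, minimum W = 1262/13

Corner points and W = -10p - 6q:
  (-49, 6) → W = 454
  (-749/61, 46/61) → W = 7214/61
  (-77/13, -82/13) → W = 1262/13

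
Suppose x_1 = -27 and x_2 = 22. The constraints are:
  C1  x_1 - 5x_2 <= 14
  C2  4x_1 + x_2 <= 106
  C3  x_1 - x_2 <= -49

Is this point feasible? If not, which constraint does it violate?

feasible

C1: -137 ≤ 14 ✓
C2: -86 ≤ 106 ✓
C3: -49 ≤ -49 ✓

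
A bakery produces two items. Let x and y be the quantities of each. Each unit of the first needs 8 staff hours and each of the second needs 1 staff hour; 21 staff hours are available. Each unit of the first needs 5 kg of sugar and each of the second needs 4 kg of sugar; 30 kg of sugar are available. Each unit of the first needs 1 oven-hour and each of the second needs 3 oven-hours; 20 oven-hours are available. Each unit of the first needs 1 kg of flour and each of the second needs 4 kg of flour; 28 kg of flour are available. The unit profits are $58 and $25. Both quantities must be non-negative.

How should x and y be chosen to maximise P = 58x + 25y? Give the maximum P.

x = 2, y = 5, maximum P = 241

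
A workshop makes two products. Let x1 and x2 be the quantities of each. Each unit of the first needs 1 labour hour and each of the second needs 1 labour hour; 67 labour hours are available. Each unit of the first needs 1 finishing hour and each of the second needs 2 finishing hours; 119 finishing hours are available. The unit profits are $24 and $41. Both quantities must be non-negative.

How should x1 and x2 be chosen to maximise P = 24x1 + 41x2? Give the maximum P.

Corner points and P = 24x1 + 41x2:
  (0, 0) → P = 0
  (0, 119/2) → P = 4879/2
  (67, 0) → P = 1608
  (15, 52) → P = 2492

x1 = 15, x2 = 52, maximum P = 2492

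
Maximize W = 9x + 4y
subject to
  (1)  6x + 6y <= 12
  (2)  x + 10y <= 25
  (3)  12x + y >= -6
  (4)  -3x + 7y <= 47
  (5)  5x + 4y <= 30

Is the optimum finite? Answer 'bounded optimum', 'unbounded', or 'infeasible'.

unbounded

From the feasible point (-5/9, 23/9), moving in the direction (4, -5) keeps every constraint satisfied while W increases without bound.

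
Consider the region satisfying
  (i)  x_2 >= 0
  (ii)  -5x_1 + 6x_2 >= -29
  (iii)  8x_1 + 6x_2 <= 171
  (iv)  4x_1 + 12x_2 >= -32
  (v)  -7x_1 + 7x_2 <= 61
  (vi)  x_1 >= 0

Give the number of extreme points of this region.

Intersecting each pair of boundary lines and keeping only the points that satisfy every inequality leaves:
  (29/5, 0)
  (0, 0)
  (200/13, 623/78)
  (831/98, 1685/98)
  (0, 61/7)

5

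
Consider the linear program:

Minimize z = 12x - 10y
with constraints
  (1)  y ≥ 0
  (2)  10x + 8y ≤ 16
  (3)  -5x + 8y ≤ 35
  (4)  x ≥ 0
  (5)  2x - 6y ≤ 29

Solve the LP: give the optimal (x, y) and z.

Vertices and z = 12x - 10y:
  (8/5, 0) → z = 96/5
  (0, 0) → z = 0
  (0, 2) → z = -20

x = 0, y = 2, minimum z = -20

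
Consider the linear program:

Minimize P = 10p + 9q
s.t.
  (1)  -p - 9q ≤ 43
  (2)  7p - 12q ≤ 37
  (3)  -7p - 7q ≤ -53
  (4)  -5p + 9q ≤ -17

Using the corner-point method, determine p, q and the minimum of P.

p = 298/49, q = 73/49, minimum P = 3637/49

Extreme points and P = 10p + 9q:
  (895/133, 16/19) → P = 9958/133
  (43, 22) → P = 628
  (298/49, 73/49) → P = 3637/49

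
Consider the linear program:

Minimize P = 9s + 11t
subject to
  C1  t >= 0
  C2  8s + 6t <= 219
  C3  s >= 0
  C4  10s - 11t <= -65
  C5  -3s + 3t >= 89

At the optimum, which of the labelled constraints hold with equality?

C3 and C5

Extreme points and P = 9s + 11t:
  (0, 73/2) → P = 803/2
  (41/14, 1369/42) → P = 8083/21
  (0, 89/3) → P = 979/3

The minimum is at (0, 89/3). Substituting into each constraint, equality holds for C3 and C5; the remaining constraints have slack.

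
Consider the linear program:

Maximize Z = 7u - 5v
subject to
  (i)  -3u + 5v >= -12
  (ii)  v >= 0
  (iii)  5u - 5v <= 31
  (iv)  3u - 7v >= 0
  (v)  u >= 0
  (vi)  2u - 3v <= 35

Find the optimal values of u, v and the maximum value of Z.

Vertices and Z = 7u - 5v:
  (4, 0) → Z = 28
  (19/2, 33/10) → Z = 50
  (0, 0) → Z = 0
  (217/20, 93/20) → Z = 527/10

u = 217/20, v = 93/20, maximum Z = 527/10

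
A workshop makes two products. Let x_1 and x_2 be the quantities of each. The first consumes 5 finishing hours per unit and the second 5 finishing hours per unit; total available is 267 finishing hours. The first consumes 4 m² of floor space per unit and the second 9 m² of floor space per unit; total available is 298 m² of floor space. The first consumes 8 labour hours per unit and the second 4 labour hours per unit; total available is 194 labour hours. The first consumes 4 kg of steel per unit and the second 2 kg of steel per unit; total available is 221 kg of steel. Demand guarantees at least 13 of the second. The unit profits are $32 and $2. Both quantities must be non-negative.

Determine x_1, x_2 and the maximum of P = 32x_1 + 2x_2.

x_1 = 71/4, x_2 = 13, maximum P = 594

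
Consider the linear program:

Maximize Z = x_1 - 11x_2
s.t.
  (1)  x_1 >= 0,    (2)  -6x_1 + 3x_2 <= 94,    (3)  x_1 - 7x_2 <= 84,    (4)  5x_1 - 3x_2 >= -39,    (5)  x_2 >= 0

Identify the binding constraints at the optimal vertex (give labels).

Feasible corners and Z = x_1 - 11x_2:
  (0, 13) → Z = -143
  (0, 0) → Z = 0
  (84, 0) → Z = 84
The feasible region is unbounded (it extends along (7, 1), (3, 5)), but Z strictly decreases along every unbounded feasible direction, so there is no improving ray and the maximum is attained at a vertex.

The maximum is at (84, 0). Substituting into each constraint, equality holds for (3) and (5); the remaining constraints have slack.

(3) and (5)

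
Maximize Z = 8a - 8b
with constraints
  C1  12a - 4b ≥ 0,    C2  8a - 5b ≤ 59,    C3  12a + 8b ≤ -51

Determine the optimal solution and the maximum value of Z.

a = -59/7, b = -177/7, maximum Z = 944/7

Extreme points and Z = 8a - 8b:
  (-59/7, -177/7) → Z = 944/7
  (-17/12, -17/4) → Z = 68/3
  (7/4, -9) → Z = 86

At the optimal vertex, 12a - 4b = 0 and 8a - 5b = 59.
Solving simultaneously gives a = -59/7, b = -177/7.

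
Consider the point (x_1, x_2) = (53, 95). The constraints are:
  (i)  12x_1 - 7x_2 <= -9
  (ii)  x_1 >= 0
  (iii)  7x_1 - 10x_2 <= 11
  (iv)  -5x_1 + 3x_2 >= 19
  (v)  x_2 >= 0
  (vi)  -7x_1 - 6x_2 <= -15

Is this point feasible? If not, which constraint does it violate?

feasible

(i): -29 ≤ -9 ✓
(ii): 53 ≥ 0 ✓
(iii): -579 ≤ 11 ✓
(iv): 20 ≥ 19 ✓
(v): 95 ≥ 0 ✓
(vi): -941 ≤ -15 ✓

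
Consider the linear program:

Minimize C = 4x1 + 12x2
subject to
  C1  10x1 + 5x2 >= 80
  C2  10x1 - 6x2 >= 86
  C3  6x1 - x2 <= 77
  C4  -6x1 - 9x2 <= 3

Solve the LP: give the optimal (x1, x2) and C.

x1 = 93/8, x2 = -29/4, minimum C = -81/2

Vertices and C = 4x1 + 12x2:
  (91/11, -6/11) → C = 292/11
  (93/8, -29/4) → C = -81/2
  (188/13, 127/13) → C = 2276/13

The optimum lies where 10x1 + 5x2 = 80 and 6x1 - x2 = 77.
Solving simultaneously gives x1 = 93/8, x2 = -29/4.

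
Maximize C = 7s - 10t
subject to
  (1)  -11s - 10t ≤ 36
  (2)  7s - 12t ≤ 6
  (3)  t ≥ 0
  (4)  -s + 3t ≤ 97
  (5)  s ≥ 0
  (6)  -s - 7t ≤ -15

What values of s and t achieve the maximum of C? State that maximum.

s = 394/3, t = 685/9, maximum C = 1424/9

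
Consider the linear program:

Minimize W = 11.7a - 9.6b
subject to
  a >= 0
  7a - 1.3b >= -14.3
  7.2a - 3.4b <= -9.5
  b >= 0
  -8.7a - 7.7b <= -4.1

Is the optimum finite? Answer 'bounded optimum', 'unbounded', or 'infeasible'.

From the feasible point (0, 11), moving in the direction (1.3, 7) keeps every constraint satisfied while W decreases without bound.

unbounded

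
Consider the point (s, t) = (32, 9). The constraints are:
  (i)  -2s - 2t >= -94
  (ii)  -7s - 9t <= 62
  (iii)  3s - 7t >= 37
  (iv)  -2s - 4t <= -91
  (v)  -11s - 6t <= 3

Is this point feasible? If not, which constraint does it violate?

not feasible — violates (iii)

Constraint (iii): 3s - 7t = 33, which is not ≥ 37. All other constraints are satisfied.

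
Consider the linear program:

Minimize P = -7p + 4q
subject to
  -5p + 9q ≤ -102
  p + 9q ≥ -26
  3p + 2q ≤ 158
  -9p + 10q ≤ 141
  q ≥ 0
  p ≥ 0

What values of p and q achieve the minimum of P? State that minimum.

Corner points and P = -7p + 4q:
  (1626/37, 484/37) → P = -9446/37
  (102/5, 0) → P = -714/5
  (158/3, 0) → P = -1106/3

The binding constraints are 3p + 2q = 158 and q = 0.
Solving simultaneously gives p = 158/3, q = 0.

p = 158/3, q = 0, minimum P = -1106/3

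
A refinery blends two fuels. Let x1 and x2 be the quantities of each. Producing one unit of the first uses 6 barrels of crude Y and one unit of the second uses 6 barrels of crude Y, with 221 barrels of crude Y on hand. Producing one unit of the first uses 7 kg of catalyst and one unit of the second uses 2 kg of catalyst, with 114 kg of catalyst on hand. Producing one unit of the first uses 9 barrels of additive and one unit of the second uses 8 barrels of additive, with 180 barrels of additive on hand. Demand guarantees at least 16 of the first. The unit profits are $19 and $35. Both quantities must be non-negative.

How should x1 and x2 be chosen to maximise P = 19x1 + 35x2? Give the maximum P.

At the optimal vertex, 7x1 + 2x2 = 114 and x1 = 16.
Solving simultaneously gives x1 = 16, x2 = 1.

x1 = 16, x2 = 1, maximum P = 339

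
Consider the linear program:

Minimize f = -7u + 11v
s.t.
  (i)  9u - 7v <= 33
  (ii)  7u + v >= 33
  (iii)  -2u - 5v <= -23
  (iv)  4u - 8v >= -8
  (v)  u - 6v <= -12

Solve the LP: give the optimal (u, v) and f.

Vertices and f = -7u + 11v:
  (80/11, 51/11) → f = 1/11
  (6, 3) → f = -9
  (142/33, 95/33) → f = 17/11
  (64/15, 47/15) → f = 23/5
  (78/17, 47/17) → f = -29/17

u = 6, v = 3, minimum f = -9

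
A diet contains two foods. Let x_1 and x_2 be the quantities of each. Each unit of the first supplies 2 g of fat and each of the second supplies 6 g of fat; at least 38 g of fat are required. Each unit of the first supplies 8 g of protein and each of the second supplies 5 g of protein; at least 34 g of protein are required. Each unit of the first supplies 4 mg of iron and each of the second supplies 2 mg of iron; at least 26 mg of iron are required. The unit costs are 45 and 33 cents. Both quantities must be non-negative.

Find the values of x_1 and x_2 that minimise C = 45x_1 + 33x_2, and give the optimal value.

Vertices and C = 45x_1 + 33x_2:
  (0, 13) → C = 429
  (19, 0) → C = 855
  (4, 5) → C = 345
The feasible region is unbounded (it extends along (0, 1), (1, 0)), but C strictly increases along every unbounded feasible direction, so there is no improving ray and the minimum is attained at a vertex.

At the optimal vertex, 2x_1 + 6x_2 = 38 and 4x_1 + 2x_2 = 26.
Solving simultaneously gives x_1 = 4, x_2 = 5.

x_1 = 4, x_2 = 5, minimum C = 345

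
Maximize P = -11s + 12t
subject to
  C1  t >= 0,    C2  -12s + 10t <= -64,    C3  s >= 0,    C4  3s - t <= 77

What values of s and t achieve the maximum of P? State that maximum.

The binding constraints are -12s + 10t = -64 and 3s - t = 77.
Solving simultaneously gives s = 353/9, t = 122/3.

s = 353/9, t = 122/3, maximum P = 509/9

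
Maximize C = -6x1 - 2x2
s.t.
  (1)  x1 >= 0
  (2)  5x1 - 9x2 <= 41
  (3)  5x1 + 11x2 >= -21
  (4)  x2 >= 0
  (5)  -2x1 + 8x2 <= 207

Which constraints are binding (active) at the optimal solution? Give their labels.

(1) and (4)

Vertices and C = -6x1 - 2x2:
  (0, 0) → C = 0
  (0, 207/8) → C = -207/4
  (41/5, 0) → C = -246/5
  (2191/22, 1117/22) → C = -7690/11

The maximum is at (0, 0). Substituting into each constraint, equality holds for (1) and (4); the remaining constraints have slack.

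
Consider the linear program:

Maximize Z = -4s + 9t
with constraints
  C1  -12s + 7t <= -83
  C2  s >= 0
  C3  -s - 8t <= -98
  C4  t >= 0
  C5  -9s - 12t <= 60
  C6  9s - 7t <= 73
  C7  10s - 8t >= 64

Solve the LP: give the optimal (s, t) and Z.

Vertices and Z = -4s + 9t:
  (1270/79, 809/79) → Z = 2201/79
  (162/11, 229/22) → Z = 765/22
  (68, 77) → Z = 421

s = 68, t = 77, maximum Z = 421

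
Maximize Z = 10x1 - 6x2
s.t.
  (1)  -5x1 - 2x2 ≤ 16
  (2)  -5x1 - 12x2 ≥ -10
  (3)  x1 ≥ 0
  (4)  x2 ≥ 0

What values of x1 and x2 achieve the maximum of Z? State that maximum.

x1 = 2, x2 = 0, maximum Z = 20

Extreme points and Z = 10x1 - 6x2:
  (0, 5/6) → Z = -5
  (2, 0) → Z = 20
  (0, 0) → Z = 0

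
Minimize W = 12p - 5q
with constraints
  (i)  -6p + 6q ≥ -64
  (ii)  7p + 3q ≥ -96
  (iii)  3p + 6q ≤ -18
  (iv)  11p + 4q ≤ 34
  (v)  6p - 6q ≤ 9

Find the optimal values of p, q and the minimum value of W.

Vertices and W = 12p - 5q:
  (-174/11, 54/11) → W = -2358/11
  (-183/20, -213/20) → W = -1131/20
  (-1, -5/2) → W = 1/2

The binding constraints are 7p + 3q = -96 and 3p + 6q = -18.
Solving simultaneously gives p = -174/11, q = 54/11.

p = -174/11, q = 54/11, minimum W = -2358/11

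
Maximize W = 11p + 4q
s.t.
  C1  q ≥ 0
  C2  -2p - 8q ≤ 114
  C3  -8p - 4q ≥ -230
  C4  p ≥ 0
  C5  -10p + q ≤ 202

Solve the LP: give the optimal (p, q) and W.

Feasible corners and W = 11p + 4q:
  (115/4, 0) → W = 1265/4
  (0, 0) → W = 0
  (0, 115/2) → W = 230

The binding constraints are q = 0 and -8p - 4q = -230.
Solving simultaneously gives p = 115/4, q = 0.

p = 115/4, q = 0, maximum W = 1265/4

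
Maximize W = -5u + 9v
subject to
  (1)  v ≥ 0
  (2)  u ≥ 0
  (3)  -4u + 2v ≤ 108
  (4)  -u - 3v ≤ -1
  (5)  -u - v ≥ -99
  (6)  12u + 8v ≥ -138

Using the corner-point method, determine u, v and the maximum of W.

Corner points and W = -5u + 9v:
  (1, 0) → W = -5
  (99, 0) → W = -495
  (0, 54) → W = 486
  (0, 1/3) → W = 3
  (15, 84) → W = 681

At the optimal vertex, -4u + 2v = 108 and -u - v = -99.
Solving simultaneously gives u = 15, v = 84.

u = 15, v = 84, maximum W = 681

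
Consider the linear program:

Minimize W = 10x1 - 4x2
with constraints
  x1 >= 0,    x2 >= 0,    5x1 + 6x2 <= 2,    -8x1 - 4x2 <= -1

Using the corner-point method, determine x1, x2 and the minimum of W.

Corner points and W = 10x1 - 4x2:
  (0, 1/3) → W = -4/3
  (0, 1/4) → W = -1
  (2/5, 0) → W = 4
  (1/8, 0) → W = 5/4

x1 = 0, x2 = 1/3, minimum W = -4/3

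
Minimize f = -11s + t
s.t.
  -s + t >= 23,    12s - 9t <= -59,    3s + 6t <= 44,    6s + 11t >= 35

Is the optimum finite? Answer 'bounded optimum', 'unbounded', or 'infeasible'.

Extreme points and f = -11s + t:
  (-94/9, 113/9) → f = 1147/9
  (-218/17, 173/17) → f = 2571/17
  (-274/3, 53) → f = 3173/3
The feasible region has finitely many vertices and no improving ray; the minimum is 1147/9 at (-94/9, 113/9).

bounded optimum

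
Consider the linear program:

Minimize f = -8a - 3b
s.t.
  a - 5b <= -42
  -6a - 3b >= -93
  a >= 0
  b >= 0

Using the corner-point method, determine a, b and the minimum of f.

a = 113/11, b = 115/11, minimum f = -1249/11

The binding constraints are a - 5b = -42 and -6a - 3b = -93.
Solving simultaneously gives a = 113/11, b = 115/11.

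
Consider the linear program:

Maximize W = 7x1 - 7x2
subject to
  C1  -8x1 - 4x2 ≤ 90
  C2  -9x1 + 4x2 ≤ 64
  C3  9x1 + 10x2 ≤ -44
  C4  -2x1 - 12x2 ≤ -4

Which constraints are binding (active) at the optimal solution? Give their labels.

C3 and C4

Vertices and W = 7x1 - 7x2:
  (-136/21, 10/7) → W = -166/3
  (-188/29, 41/29) → W = -1603/29
  (-71/11, 31/22) → W = -1211/22

The maximum is at (-71/11, 31/22). Substituting into each constraint, equality holds for C3 and C4; the remaining constraints have slack.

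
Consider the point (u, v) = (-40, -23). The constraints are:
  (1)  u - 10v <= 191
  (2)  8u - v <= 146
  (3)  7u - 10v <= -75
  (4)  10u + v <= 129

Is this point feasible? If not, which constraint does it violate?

not feasible — violates (3)

Constraint (3): 7u - 10v = -50, which is not ≤ -75. All other constraints are satisfied.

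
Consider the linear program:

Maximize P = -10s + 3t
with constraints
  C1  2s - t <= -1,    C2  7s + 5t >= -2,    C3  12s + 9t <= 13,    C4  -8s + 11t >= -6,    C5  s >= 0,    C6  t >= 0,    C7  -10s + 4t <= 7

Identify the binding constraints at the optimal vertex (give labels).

C3 and C5

Vertices and P = -10s + 3t:
  (2/15, 19/15) → P = 37/15
  (0, 1) → P = 3
  (0, 13/9) → P = 13/3

The maximum is at (0, 13/9). Substituting into each constraint, equality holds for C3 and C5; the remaining constraints have slack.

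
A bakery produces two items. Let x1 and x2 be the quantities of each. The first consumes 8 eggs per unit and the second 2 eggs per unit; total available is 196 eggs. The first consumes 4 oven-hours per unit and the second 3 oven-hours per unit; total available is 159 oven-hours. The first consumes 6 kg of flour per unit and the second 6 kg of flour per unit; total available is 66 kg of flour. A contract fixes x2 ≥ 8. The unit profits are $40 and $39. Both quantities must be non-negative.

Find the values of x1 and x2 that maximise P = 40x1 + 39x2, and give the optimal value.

x1 = 3, x2 = 8, maximum P = 432

Feasible corners and P = 40x1 + 39x2:
  (0, 11) → P = 429
  (0, 8) → P = 312
  (3, 8) → P = 432

The binding constraints are 6x1 + 6x2 = 66 and x2 = 8.
Solving simultaneously gives x1 = 3, x2 = 8.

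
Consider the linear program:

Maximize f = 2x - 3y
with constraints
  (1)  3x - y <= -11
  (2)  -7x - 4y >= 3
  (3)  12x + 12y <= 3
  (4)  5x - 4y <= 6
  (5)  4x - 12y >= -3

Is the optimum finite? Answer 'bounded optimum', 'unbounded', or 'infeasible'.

From the feasible point (-50/7, -73/7), moving in the direction (-4, -5) keeps every constraint satisfied while f increases without bound.

unbounded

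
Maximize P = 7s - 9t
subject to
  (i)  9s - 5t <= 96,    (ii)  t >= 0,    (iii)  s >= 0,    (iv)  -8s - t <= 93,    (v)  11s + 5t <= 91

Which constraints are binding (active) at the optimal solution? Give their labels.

Extreme points and P = 7s - 9t:
  (0, 0) → P = 0
  (91/11, 0) → P = 637/11
  (0, 91/5) → P = -819/5

The maximum is at (91/11, 0). Substituting into each constraint, equality holds for (ii) and (v); the remaining constraints have slack.

(ii) and (v)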